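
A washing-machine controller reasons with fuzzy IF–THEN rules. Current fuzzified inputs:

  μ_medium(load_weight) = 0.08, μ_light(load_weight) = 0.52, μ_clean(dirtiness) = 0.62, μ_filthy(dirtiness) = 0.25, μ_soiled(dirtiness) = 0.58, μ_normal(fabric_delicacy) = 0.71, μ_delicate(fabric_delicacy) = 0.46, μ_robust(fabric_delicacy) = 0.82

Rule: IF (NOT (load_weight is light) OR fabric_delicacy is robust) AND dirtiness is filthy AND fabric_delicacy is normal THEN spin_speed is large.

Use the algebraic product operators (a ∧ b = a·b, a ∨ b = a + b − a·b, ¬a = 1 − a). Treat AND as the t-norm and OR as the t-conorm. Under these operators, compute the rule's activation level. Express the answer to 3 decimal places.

firing strength: (¬light=1−0.52=0.48 OR robust=0.82) = 0.9064; AND[a·b] with filthy=0.25, normal=0.71 → w = 0.1609

0.161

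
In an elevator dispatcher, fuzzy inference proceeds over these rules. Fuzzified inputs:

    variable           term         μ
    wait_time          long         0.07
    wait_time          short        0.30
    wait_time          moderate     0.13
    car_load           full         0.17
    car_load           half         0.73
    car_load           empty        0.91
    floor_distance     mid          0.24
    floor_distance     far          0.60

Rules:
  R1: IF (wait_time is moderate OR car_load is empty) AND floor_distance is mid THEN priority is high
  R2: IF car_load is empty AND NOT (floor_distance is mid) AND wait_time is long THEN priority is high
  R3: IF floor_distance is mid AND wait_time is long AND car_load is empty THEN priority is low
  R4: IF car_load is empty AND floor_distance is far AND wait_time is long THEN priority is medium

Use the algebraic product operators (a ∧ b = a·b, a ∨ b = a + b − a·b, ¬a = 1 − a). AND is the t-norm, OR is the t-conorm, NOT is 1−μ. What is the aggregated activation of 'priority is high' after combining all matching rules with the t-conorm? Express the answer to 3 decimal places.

0.259

R1: (moderate=0.13 OR empty=0.91) = 0.9217; AND[a·b] with mid=0.24 → w = 0.2212
R2: empty=0.91, ¬mid=1−0.24=0.76, long=0.07; AND[a·b] → w = 0.0484
R3: mid=0.24, long=0.07, empty=0.91; AND[a·b] → w = 0.0153
R4: empty=0.91, far=0.60, long=0.07; AND[a·b] → w = 0.0382
Rules with consequent 'high': {R1, R2} → strengths 0.2212, 0.0484
Aggregate via t-conorm [a + b − a·b]: 0.2589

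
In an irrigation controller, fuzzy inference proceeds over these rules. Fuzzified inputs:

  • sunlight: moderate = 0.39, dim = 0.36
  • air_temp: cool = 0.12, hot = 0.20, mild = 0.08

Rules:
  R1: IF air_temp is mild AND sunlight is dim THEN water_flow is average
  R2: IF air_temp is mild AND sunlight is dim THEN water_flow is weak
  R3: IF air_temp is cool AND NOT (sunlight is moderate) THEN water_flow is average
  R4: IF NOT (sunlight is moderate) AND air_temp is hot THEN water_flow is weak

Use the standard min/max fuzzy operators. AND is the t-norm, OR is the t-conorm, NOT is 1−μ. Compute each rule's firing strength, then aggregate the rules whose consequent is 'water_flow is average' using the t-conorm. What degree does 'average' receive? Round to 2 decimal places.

0.12

R1: mild=0.08, dim=0.36; AND[min(a, b)] → w = 0.08
R2: mild=0.08, dim=0.36; AND[min(a, b)] → w = 0.08
R3: cool=0.12, ¬moderate=1−0.39=0.61; AND[min(a, b)] → w = 0.12
R4: ¬moderate=1−0.39=0.61, hot=0.20; AND[min(a, b)] → w = 0.20
Rules with consequent 'average': {R1, R3} → strengths 0.08, 0.12
Aggregate via t-conorm [max(a, b)]: 0.12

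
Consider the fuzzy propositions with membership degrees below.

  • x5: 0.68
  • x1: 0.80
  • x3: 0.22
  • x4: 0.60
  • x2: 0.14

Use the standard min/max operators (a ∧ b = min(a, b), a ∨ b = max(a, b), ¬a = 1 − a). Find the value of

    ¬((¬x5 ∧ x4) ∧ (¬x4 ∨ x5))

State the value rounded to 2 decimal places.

¬x5 = 1 − 0.68 = 0.32
¬x5 ∧ x4 = min(a, b) on (0.32, 0.60) = 0.32
¬x4 = 1 − 0.60 = 0.40
¬x4 ∨ x5 = max(a, b) on (0.40, 0.68) = 0.68
(¬x5 ∧ x4) ∧ (¬x4 ∨ x5) = min(a, b) on (0.32, 0.68) = 0.32
¬((¬x5 ∧ x4) ∧ (¬x4 ∨ x5)) = 1 − 0.32 = 0.68

0.68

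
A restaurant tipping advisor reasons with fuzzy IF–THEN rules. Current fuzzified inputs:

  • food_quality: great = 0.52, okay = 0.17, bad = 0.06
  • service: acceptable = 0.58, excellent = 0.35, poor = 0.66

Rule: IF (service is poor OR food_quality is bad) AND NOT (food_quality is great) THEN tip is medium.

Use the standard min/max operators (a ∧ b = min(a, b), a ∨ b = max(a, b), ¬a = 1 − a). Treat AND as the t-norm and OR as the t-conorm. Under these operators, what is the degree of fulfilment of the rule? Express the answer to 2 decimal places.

0.48

firing strength: (poor=0.66 OR bad=0.06) = 0.66; AND[min(a, b)] with ¬great=1−0.52=0.48 → w = 0.48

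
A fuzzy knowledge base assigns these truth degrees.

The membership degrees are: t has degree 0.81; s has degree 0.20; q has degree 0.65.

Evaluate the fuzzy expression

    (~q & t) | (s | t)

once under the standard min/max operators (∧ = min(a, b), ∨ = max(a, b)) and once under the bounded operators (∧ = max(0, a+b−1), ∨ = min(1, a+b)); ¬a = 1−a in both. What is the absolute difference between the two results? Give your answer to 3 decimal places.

Under standard min/max:
  ~q = 1 − 0.65 = 0.35
  ~q & t = min(a, b) on (0.35, 0.81) = 0.35
  s | t = max(a, b) on (0.20, 0.81) = 0.81
  (~q & t) | (s | t) = max(a, b) on (0.35, 0.81) = 0.81
  → value = 0.8100
Under bounded:
  ~q = 1 − 0.65 = 0.35
  ~q & t = max(0, a+b−1) on (0.35, 0.81) = 0.16
  s | t = min(1, a+b) on (0.20, 0.81) = 1.00
  (~q & t) | (s | t) = min(1, a+b) on (0.16, 1.00) = 1.00
  → value = 1.0000
|0.8100 − 1.0000| = 0.190

0.190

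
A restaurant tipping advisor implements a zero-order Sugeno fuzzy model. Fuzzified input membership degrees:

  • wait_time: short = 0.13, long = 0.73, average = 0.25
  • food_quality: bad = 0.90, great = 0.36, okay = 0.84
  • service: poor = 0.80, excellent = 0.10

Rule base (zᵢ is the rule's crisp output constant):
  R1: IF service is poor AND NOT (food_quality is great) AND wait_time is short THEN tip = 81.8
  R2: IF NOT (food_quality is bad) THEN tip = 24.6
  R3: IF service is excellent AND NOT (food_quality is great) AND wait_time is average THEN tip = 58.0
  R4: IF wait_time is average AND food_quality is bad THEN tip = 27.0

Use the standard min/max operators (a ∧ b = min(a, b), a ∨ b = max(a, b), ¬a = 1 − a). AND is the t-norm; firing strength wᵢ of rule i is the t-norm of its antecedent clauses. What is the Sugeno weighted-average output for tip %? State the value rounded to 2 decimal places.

44.21

R1 (z=81.8): poor=0.80, ¬great=1−0.36=0.64, short=0.13; AND[min(a, b)] → w = 0.13
R2 (z=24.6): ¬bad=1−0.90=0.10 → w = 0.10
R3 (z=58.0): excellent=0.10, ¬great=1−0.36=0.64, average=0.25; AND[min(a, b)] → w = 0.10
R4 (z=27.0): average=0.25, bad=0.90; AND[min(a, b)] → w = 0.25
Weighted average = (0.13·81.8 + 0.10·24.6 + 0.10·58.0 + 0.25·27.0) / (0.13 + 0.10 + 0.10 + 0.25)
  = 25.6440 / 0.5800 = 44.21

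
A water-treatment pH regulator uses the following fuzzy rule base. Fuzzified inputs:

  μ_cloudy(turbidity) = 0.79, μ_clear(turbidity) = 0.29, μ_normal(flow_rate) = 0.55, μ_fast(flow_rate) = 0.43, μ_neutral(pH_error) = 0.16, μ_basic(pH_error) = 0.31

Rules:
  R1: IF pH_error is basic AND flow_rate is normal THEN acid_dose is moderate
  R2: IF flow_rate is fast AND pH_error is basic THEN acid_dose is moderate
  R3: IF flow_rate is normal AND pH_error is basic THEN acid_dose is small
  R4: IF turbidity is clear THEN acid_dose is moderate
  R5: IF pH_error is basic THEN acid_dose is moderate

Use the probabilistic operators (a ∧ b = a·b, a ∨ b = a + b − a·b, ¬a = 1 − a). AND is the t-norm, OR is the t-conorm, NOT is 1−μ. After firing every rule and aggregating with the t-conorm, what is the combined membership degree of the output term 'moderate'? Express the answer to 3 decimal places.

R1: basic=0.31, normal=0.55; AND[a·b] → w = 0.1705
R2: fast=0.43, basic=0.31; AND[a·b] → w = 0.1333
R3: normal=0.55, basic=0.31; AND[a·b] → w = 0.1705
R4: clear=0.29 → w = 0.2900
R5: basic=0.31 → w = 0.3100
Rules with consequent 'moderate': {R1, R2, R4, R5} → strengths 0.1705, 0.1333, 0.2900, 0.3100
Aggregate via t-conorm [a + b − a·b]: 0.6478

0.648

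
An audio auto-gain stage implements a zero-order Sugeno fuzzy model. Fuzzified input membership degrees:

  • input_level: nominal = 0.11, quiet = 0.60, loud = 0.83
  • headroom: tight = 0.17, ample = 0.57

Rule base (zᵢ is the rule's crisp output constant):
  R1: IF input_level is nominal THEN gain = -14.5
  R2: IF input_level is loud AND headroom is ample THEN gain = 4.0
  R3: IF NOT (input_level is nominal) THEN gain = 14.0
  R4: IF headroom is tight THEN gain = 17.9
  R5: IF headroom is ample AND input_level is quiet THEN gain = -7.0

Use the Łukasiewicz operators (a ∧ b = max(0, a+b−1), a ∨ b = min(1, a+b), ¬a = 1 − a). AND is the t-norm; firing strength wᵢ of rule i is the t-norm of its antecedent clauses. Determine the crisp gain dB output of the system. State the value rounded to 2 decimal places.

8.23

R1 (z=-14.5): nominal=0.11 → w = 0.11
R2 (z=4.0): loud=0.83, ample=0.57; AND[max(0, a+b−1)] → w = 0.40
R3 (z=14.0): ¬nominal=1−0.11=0.89 → w = 0.89
R4 (z=17.9): tight=0.17 → w = 0.17
R5 (z=-7.0): ample=0.57, quiet=0.60; AND[max(0, a+b−1)] → w = 0.17
Weighted average = (0.11·-14.5 + 0.40·4.0 + 0.89·14.0 + 0.17·17.9 + 0.17·-7.0) / (0.11 + 0.40 + 0.89 + 0.17 + 0.17)
  = 14.3180 / 1.7400 = 8.23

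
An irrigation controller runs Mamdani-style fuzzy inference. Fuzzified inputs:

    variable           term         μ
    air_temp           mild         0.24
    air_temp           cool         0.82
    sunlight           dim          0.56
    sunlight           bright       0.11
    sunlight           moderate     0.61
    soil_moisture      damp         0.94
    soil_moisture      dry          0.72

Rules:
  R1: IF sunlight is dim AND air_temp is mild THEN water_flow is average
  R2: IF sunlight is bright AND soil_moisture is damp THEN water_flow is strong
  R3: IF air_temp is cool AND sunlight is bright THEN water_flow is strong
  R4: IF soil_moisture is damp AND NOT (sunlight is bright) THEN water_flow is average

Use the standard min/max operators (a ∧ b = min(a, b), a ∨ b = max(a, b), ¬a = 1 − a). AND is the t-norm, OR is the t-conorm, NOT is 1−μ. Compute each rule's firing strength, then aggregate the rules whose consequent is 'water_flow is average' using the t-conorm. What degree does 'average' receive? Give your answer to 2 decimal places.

R1: dim=0.56, mild=0.24; AND[min(a, b)] → w = 0.24
R2: bright=0.11, damp=0.94; AND[min(a, b)] → w = 0.11
R3: cool=0.82, bright=0.11; AND[min(a, b)] → w = 0.11
R4: damp=0.94, ¬bright=1−0.11=0.89; AND[min(a, b)] → w = 0.89
Rules with consequent 'average': {R1, R4} → strengths 0.24, 0.89
Aggregate via t-conorm [max(a, b)]: 0.89

0.89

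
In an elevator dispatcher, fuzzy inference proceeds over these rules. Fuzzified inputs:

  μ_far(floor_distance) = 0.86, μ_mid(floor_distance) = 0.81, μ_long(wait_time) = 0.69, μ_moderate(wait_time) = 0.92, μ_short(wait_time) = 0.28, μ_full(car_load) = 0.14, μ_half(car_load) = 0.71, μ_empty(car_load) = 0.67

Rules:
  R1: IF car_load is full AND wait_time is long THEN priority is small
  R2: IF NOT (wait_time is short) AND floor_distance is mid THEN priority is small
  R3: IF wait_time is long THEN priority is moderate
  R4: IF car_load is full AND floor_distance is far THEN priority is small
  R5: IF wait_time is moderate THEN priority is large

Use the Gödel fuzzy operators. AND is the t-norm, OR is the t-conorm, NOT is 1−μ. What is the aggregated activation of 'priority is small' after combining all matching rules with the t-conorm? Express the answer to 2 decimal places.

R1: full=0.14, long=0.69; AND[min(a, b)] → w = 0.14
R2: ¬short=1−0.28=0.72, mid=0.81; AND[min(a, b)] → w = 0.72
R3: long=0.69 → w = 0.69
R4: full=0.14, far=0.86; AND[min(a, b)] → w = 0.14
R5: moderate=0.92 → w = 0.92
Rules with consequent 'small': {R1, R2, R4} → strengths 0.14, 0.72, 0.14
Aggregate via t-conorm [max(a, b)]: 0.72

0.72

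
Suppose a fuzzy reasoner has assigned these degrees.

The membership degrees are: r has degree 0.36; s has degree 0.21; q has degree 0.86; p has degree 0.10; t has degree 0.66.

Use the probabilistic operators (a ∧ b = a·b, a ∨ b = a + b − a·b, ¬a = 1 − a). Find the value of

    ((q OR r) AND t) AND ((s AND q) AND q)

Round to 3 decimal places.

0.093

q OR r = a + b − a·b on (0.8600, 0.3600) = 0.9104
(q OR r) AND t = a·b on (0.9104, 0.6600) = 0.6009
s AND q = a·b on (0.2100, 0.8600) = 0.1806
(s AND q) AND q = a·b on (0.1806, 0.8600) = 0.1553
((q OR r) AND t) AND ((s AND q) AND q) = a·b on (0.6009, 0.1553) = 0.0933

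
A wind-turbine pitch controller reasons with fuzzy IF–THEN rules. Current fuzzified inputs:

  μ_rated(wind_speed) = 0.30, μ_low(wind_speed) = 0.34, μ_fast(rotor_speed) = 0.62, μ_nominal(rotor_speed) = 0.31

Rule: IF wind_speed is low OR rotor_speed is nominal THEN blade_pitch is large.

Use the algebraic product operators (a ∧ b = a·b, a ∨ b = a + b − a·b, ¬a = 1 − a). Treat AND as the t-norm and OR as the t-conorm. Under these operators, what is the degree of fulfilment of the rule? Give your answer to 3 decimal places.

0.545

firing strength: low=0.34, nominal=0.31; OR[a + b − a·b] → w = 0.5446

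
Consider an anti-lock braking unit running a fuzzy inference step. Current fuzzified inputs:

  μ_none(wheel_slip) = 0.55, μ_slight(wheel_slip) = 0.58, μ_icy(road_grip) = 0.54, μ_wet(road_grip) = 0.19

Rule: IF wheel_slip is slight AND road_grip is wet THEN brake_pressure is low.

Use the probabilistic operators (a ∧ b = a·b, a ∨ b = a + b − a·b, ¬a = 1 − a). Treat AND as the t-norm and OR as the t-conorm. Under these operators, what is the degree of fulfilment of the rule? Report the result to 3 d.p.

0.110

firing strength: slight=0.58, wet=0.19; AND[a·b] → w = 0.1102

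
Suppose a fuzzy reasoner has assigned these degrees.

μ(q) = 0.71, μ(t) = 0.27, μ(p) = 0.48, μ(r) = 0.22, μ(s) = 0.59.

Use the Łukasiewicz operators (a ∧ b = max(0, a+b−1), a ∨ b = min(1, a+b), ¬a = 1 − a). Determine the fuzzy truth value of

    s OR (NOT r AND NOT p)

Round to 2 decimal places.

NOT r = 1 − 0.22 = 0.78
NOT p = 1 − 0.48 = 0.52
NOT r AND NOT p = max(0, a+b−1) on (0.78, 0.52) = 0.30
s OR (NOT r AND NOT p) = min(1, a+b) on (0.59, 0.30) = 0.89

0.89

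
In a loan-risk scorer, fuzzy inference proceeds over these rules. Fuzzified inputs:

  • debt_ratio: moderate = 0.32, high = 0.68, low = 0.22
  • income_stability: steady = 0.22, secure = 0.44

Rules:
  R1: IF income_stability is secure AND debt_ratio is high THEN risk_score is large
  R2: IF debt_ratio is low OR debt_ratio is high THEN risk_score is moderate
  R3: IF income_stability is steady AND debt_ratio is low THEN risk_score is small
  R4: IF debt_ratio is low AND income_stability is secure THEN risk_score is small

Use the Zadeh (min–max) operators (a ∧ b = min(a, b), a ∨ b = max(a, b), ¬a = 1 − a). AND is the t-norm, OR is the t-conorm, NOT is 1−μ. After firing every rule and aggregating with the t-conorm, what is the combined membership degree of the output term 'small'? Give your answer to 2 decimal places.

0.22

R1: secure=0.44, high=0.68; AND[min(a, b)] → w = 0.44
R2: low=0.22, high=0.68; OR[max(a, b)] → w = 0.68
R3: steady=0.22, low=0.22; AND[min(a, b)] → w = 0.22
R4: low=0.22, secure=0.44; AND[min(a, b)] → w = 0.22
Rules with consequent 'small': {R3, R4} → strengths 0.22, 0.22
Aggregate via t-conorm [max(a, b)]: 0.22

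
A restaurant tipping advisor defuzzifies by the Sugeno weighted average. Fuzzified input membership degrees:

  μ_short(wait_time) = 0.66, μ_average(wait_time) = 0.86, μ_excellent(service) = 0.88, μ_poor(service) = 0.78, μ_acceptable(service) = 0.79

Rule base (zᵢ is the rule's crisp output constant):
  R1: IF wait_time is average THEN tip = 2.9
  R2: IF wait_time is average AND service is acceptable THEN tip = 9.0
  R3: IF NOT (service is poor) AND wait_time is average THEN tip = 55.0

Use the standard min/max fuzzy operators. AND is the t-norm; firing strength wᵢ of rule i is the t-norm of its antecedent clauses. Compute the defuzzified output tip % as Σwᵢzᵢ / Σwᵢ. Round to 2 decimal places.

11.61

R1 (z=2.9): average=0.86 → w = 0.86
R2 (z=9.0): average=0.86, acceptable=0.79; AND[min(a, b)] → w = 0.79
R3 (z=55.0): ¬poor=1−0.78=0.22, average=0.86; AND[min(a, b)] → w = 0.22
Weighted average = (0.86·2.9 + 0.79·9.0 + 0.22·55.0) / (0.86 + 0.79 + 0.22)
  = 21.7040 / 1.8700 = 11.61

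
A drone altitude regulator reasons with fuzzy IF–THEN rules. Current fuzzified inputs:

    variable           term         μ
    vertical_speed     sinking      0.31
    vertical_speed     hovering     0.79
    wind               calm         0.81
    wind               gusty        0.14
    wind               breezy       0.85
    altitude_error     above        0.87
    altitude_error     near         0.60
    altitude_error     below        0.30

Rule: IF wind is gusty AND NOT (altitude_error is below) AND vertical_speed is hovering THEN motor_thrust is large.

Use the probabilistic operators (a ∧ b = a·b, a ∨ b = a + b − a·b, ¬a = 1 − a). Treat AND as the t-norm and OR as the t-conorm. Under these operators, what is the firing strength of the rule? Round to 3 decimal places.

0.077

firing strength: gusty=0.14, ¬below=1−0.30=0.70, hovering=0.79; AND[a·b] → w = 0.0774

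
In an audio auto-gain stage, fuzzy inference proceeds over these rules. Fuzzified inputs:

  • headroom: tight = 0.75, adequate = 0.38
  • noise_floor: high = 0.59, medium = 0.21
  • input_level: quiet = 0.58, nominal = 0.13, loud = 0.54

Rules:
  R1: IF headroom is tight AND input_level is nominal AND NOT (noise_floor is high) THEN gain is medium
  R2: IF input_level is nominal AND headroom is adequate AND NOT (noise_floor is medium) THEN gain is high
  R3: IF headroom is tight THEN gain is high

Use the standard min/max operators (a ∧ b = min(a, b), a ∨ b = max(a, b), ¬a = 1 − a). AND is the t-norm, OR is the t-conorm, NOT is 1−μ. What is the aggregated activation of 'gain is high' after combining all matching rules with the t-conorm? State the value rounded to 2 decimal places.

0.75

R1: tight=0.75, nominal=0.13, ¬high=1−0.59=0.41; AND[min(a, b)] → w = 0.13
R2: nominal=0.13, adequate=0.38, ¬medium=1−0.21=0.79; AND[min(a, b)] → w = 0.13
R3: tight=0.75 → w = 0.75
Rules with consequent 'high': {R2, R3} → strengths 0.13, 0.75
Aggregate via t-conorm [max(a, b)]: 0.75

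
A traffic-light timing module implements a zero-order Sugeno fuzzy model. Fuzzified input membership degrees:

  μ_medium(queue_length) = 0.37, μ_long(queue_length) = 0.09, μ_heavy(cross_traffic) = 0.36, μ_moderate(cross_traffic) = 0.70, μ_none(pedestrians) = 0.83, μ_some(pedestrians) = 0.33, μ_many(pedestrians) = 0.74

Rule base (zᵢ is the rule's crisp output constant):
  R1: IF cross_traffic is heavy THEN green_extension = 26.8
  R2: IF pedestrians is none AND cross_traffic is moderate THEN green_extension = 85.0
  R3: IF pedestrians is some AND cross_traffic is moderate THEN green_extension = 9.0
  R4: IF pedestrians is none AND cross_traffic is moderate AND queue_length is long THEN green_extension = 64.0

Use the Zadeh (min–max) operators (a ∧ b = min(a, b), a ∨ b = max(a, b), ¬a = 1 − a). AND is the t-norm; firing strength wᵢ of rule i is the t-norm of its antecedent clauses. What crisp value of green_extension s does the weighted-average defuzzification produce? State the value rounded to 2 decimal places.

52.62

R1 (z=26.8): heavy=0.36 → w = 0.36
R2 (z=85.0): none=0.83, moderate=0.70; AND[min(a, b)] → w = 0.70
R3 (z=9.0): some=0.33, moderate=0.70; AND[min(a, b)] → w = 0.33
R4 (z=64.0): none=0.83, moderate=0.70, long=0.09; AND[min(a, b)] → w = 0.09
Weighted average = (0.36·26.8 + 0.70·85.0 + 0.33·9.0 + 0.09·64.0) / (0.36 + 0.70 + 0.33 + 0.09)
  = 77.8780 / 1.4800 = 52.62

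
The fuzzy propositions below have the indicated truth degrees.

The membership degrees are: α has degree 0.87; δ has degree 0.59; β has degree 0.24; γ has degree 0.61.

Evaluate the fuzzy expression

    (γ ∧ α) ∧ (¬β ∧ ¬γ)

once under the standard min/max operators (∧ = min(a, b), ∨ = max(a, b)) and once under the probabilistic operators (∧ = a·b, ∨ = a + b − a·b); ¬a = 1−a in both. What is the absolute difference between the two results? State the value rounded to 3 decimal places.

Under standard min/max:
  γ ∧ α = min(a, b) on (0.61, 0.87) = 0.61
  ¬β = 1 − 0.24 = 0.76
  ¬γ = 1 − 0.61 = 0.39
  ¬β ∧ ¬γ = min(a, b) on (0.76, 0.39) = 0.39
  (γ ∧ α) ∧ (¬β ∧ ¬γ) = min(a, b) on (0.61, 0.39) = 0.39
  → value = 0.3900
Under probabilistic:
  γ ∧ α = a·b on (0.6100, 0.8700) = 0.5307
  ¬β = 1 − 0.2400 = 0.7600
  ¬γ = 1 − 0.6100 = 0.3900
  ¬β ∧ ¬γ = a·b on (0.7600, 0.3900) = 0.2964
  (γ ∧ α) ∧ (¬β ∧ ¬γ) = a·b on (0.5307, 0.2964) = 0.1573
  → value = 0.1573
|0.3900 − 0.1573| = 0.233

0.233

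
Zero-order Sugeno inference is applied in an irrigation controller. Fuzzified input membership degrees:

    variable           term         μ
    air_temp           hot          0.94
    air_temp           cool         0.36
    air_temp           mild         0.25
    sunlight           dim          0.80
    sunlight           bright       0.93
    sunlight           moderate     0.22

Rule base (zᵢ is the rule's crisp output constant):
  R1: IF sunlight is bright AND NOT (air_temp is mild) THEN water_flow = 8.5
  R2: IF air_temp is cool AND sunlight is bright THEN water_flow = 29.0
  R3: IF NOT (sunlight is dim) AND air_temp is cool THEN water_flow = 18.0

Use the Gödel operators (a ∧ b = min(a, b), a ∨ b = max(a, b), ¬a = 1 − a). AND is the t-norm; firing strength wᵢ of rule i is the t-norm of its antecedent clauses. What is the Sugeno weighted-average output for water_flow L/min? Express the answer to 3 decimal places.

15.584

R1 (z=8.5): bright=0.93, ¬mild=1−0.25=0.75; AND[min(a, b)] → w = 0.75
R2 (z=29.0): cool=0.36, bright=0.93; AND[min(a, b)] → w = 0.36
R3 (z=18.0): ¬dim=1−0.80=0.20, cool=0.36; AND[min(a, b)] → w = 0.20
Weighted average = (0.75·8.5 + 0.36·29.0 + 0.20·18.0) / (0.75 + 0.36 + 0.20)
  = 20.4150 / 1.3100 = 15.584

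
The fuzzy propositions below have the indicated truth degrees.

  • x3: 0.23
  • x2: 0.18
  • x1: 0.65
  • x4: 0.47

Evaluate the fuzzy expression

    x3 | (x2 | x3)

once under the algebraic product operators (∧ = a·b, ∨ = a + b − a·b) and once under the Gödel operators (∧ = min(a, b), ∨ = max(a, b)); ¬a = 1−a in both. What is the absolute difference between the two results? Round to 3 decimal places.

Under algebraic product:
  x2 | x3 = a + b − a·b on (0.1800, 0.2300) = 0.3686
  x3 | (x2 | x3) = a + b − a·b on (0.2300, 0.3686) = 0.5138
  → value = 0.5138
Under Gödel:
  x2 | x3 = max(a, b) on (0.18, 0.23) = 0.23
  x3 | (x2 | x3) = max(a, b) on (0.23, 0.23) = 0.23
  → value = 0.2300
|0.5138 − 0.2300| = 0.284

0.284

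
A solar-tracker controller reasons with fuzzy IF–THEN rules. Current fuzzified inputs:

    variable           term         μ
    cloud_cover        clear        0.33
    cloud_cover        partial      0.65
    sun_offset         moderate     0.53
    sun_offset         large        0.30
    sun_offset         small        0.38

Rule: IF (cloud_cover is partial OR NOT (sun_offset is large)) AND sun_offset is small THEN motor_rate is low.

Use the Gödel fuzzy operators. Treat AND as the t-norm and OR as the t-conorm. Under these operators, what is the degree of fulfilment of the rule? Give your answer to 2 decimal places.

0.38

firing strength: (partial=0.65 OR ¬large=1−0.30=0.70) = 0.70; AND[min(a, b)] with small=0.38 → w = 0.38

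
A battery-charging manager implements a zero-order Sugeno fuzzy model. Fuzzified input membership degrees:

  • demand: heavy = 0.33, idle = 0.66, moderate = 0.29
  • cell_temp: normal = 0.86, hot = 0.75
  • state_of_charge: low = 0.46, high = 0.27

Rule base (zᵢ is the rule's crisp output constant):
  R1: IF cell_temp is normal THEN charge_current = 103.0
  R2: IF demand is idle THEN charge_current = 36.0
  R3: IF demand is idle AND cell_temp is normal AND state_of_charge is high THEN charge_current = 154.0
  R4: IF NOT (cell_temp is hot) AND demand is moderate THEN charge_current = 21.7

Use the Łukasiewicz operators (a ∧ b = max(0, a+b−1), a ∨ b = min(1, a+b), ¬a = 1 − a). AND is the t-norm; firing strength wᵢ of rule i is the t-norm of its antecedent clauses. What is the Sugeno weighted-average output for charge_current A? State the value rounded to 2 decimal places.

R1 (z=103.0): normal=0.86 → w = 0.86
R2 (z=36.0): idle=0.66 → w = 0.66
R3 (z=154.0): idle=0.66, normal=0.86, high=0.27; AND[max(0, a+b−1)] → w = 0.00
R4 (z=21.7): ¬hot=1−0.75=0.25, moderate=0.29; AND[max(0, a+b−1)] → w = 0.00
Weighted average = (0.86·103.0 + 0.66·36.0 + 0.00·154.0 + 0.00·21.7) / (0.86 + 0.66 + 0.00 + 0.00)
  = 112.3400 / 1.5200 = 73.91

73.91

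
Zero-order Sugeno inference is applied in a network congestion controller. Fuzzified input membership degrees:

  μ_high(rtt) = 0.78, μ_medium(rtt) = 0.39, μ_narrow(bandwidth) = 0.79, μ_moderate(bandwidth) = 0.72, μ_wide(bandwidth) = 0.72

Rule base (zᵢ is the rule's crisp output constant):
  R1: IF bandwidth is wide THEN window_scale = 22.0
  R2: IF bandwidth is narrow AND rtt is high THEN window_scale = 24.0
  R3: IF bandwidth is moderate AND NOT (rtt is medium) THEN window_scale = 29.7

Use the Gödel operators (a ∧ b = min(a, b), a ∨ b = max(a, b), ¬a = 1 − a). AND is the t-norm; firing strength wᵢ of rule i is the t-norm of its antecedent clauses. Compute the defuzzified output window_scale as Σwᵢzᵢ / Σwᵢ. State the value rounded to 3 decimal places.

R1 (z=22.0): wide=0.72 → w = 0.72
R2 (z=24.0): narrow=0.79, high=0.78; AND[min(a, b)] → w = 0.78
R3 (z=29.7): moderate=0.72, ¬medium=1−0.39=0.61; AND[min(a, b)] → w = 0.61
Weighted average = (0.72·22.0 + 0.78·24.0 + 0.61·29.7) / (0.72 + 0.78 + 0.61)
  = 52.6770 / 2.1100 = 24.965

24.965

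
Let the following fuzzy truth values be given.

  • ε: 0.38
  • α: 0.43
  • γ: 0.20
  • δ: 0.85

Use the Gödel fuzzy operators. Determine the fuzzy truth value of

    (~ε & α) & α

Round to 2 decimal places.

~ε = 1 − 0.38 = 0.62
~ε & α = min(a, b) on (0.62, 0.43) = 0.43
(~ε & α) & α = min(a, b) on (0.43, 0.43) = 0.43

0.43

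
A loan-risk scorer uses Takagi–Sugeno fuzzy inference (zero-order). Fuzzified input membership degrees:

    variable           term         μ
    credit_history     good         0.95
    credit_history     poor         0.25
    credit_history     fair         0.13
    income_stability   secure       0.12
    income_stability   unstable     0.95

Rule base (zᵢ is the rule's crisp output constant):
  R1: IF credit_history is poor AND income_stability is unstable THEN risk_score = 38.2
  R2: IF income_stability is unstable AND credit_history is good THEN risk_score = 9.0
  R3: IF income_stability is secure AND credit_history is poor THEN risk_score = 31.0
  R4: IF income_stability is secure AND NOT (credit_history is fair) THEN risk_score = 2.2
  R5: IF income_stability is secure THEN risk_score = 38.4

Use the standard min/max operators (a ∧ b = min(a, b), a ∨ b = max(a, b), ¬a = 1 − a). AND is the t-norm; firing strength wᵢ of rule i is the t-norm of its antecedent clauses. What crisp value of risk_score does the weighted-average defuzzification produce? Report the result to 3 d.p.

17.110

R1 (z=38.2): poor=0.25, unstable=0.95; AND[min(a, b)] → w = 0.25
R2 (z=9.0): unstable=0.95, good=0.95; AND[min(a, b)] → w = 0.95
R3 (z=31.0): secure=0.12, poor=0.25; AND[min(a, b)] → w = 0.12
R4 (z=2.2): secure=0.12, ¬fair=1−0.13=0.87; AND[min(a, b)] → w = 0.12
R5 (z=38.4): secure=0.12 → w = 0.12
Weighted average = (0.25·38.2 + 0.95·9.0 + 0.12·31.0 + 0.12·2.2 + 0.12·38.4) / (0.25 + 0.95 + 0.12 + 0.12 + 0.12)
  = 26.6920 / 1.5600 = 17.110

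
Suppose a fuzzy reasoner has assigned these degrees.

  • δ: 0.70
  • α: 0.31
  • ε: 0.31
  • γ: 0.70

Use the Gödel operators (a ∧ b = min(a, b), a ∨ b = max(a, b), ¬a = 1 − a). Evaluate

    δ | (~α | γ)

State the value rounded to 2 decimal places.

0.70

~α = 1 − 0.31 = 0.69
~α | γ = max(a, b) on (0.69, 0.70) = 0.70
δ | (~α | γ) = max(a, b) on (0.70, 0.70) = 0.70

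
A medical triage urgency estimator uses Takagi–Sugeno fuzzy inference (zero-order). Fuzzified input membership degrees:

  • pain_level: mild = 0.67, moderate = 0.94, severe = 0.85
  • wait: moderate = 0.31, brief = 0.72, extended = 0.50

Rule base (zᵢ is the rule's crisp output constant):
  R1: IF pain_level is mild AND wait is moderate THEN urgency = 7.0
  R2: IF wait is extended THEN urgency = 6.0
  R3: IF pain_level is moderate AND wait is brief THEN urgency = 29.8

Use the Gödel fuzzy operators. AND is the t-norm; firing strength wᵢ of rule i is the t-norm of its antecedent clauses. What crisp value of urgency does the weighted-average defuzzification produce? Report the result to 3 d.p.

R1 (z=7.0): mild=0.67, moderate=0.31; AND[min(a, b)] → w = 0.31
R2 (z=6.0): extended=0.50 → w = 0.50
R3 (z=29.8): moderate=0.94, brief=0.72; AND[min(a, b)] → w = 0.72
Weighted average = (0.31·7.0 + 0.50·6.0 + 0.72·29.8) / (0.31 + 0.50 + 0.72)
  = 26.6260 / 1.5300 = 17.403

17.403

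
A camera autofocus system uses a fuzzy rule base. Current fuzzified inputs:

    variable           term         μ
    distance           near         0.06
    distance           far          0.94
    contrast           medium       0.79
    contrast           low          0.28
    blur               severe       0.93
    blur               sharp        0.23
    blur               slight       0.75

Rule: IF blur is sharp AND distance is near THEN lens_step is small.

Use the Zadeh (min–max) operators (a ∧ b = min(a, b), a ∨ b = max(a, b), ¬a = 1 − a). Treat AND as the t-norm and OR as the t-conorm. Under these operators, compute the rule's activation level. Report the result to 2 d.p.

firing strength: sharp=0.23, near=0.06; AND[min(a, b)] → w = 0.06

0.06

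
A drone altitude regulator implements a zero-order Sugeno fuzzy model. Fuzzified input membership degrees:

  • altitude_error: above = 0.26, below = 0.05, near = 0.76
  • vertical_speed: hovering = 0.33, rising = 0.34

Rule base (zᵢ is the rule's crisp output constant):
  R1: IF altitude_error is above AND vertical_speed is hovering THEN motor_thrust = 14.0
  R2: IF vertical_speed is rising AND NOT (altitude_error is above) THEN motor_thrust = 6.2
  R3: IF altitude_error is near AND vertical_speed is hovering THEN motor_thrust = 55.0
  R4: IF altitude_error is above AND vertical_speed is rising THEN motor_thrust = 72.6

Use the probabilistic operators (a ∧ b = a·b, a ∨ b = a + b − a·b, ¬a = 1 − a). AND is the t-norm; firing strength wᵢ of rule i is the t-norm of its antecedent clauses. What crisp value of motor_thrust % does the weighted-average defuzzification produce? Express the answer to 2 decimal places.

R1 (z=14.0): above=0.26, hovering=0.33; AND[a·b] → w = 0.0858
R2 (z=6.2): rising=0.34, ¬above=1−0.26=0.74; AND[a·b] → w = 0.2516
R3 (z=55.0): near=0.76, hovering=0.33; AND[a·b] → w = 0.2508
R4 (z=72.6): above=0.26, rising=0.34; AND[a·b] → w = 0.0884
Weighted average = (0.0858·14.0 + 0.2516·6.2 + 0.2508·55.0 + 0.0884·72.6) / (0.0858 + 0.2516 + 0.2508 + 0.0884)
  = 22.9730 / 0.6766 = 33.95

33.95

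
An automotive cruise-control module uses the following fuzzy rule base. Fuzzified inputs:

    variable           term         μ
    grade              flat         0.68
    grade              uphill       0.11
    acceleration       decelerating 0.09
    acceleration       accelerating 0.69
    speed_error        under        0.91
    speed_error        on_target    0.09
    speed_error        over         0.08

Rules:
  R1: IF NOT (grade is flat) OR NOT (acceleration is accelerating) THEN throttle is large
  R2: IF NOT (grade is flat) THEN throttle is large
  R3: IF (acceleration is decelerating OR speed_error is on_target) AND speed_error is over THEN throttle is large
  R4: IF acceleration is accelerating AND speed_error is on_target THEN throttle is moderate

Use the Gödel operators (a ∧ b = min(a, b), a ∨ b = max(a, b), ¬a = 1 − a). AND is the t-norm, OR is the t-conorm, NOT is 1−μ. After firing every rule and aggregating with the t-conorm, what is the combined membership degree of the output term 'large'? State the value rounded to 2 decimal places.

0.32

R1: ¬flat=1−0.68=0.32, ¬accelerating=1−0.69=0.31; OR[max(a, b)] → w = 0.32
R2: ¬flat=1−0.68=0.32 → w = 0.32
R3: (decelerating=0.09 OR on_target=0.09) = 0.09; AND[min(a, b)] with over=0.08 → w = 0.08
R4: accelerating=0.69, on_target=0.09; AND[min(a, b)] → w = 0.09
Rules with consequent 'large': {R1, R2, R3} → strengths 0.32, 0.32, 0.08
Aggregate via t-conorm [max(a, b)]: 0.32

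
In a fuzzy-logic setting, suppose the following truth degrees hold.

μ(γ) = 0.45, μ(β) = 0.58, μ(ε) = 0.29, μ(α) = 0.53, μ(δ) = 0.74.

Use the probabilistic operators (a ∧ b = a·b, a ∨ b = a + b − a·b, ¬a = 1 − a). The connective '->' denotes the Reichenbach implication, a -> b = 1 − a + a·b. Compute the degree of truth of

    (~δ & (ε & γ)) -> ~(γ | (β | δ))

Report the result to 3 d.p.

0.968

~δ = 1 − 0.7400 = 0.2600
ε & γ = a·b on (0.2900, 0.4500) = 0.1305
~δ & (ε & γ) = a·b on (0.2600, 0.1305) = 0.0339
β | δ = a + b − a·b on (0.5800, 0.7400) = 0.8908
γ | (β | δ) = a + b − a·b on (0.4500, 0.8908) = 0.9399
~(γ | (β | δ)) = 1 − 0.9399 = 0.0601
(~δ & (ε & γ)) -> ~(γ | (β | δ))  [Reichenbach: 1 − a + a·b] with a=0.0339, b=0.0601 → 0.9681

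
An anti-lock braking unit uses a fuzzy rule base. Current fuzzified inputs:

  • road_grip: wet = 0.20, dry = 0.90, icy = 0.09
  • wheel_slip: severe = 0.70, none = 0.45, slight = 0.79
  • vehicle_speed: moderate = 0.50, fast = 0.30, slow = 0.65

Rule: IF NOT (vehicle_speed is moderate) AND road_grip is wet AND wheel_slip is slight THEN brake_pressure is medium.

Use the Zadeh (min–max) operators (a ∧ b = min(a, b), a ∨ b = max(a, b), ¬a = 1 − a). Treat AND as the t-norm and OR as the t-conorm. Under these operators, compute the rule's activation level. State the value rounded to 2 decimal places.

0.20

firing strength: ¬moderate=1−0.50=0.50, wet=0.20, slight=0.79; AND[min(a, b)] → w = 0.20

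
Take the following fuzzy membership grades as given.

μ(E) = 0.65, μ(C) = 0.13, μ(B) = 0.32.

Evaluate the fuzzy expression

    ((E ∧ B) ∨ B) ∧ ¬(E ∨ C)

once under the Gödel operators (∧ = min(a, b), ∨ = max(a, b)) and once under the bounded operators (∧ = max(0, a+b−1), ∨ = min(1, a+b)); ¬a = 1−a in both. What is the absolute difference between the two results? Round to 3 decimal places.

Under Gödel:
  E ∧ B = min(a, b) on (0.65, 0.32) = 0.32
  (E ∧ B) ∨ B = max(a, b) on (0.32, 0.32) = 0.32
  E ∨ C = max(a, b) on (0.65, 0.13) = 0.65
  ¬(E ∨ C) = 1 − 0.65 = 0.35
  ((E ∧ B) ∨ B) ∧ ¬(E ∨ C) = min(a, b) on (0.32, 0.35) = 0.32
  → value = 0.3200
Under bounded:
  E ∧ B = max(0, a+b−1) on (0.65, 0.32) = 0.00
  (E ∧ B) ∨ B = min(1, a+b) on (0.00, 0.32) = 0.32
  E ∨ C = min(1, a+b) on (0.65, 0.13) = 0.78
  ¬(E ∨ C) = 1 − 0.78 = 0.22
  ((E ∧ B) ∨ B) ∧ ¬(E ∨ C) = max(0, a+b−1) on (0.32, 0.22) = 0.00
  → value = 0.0000
|0.3200 − 0.0000| = 0.320

0.320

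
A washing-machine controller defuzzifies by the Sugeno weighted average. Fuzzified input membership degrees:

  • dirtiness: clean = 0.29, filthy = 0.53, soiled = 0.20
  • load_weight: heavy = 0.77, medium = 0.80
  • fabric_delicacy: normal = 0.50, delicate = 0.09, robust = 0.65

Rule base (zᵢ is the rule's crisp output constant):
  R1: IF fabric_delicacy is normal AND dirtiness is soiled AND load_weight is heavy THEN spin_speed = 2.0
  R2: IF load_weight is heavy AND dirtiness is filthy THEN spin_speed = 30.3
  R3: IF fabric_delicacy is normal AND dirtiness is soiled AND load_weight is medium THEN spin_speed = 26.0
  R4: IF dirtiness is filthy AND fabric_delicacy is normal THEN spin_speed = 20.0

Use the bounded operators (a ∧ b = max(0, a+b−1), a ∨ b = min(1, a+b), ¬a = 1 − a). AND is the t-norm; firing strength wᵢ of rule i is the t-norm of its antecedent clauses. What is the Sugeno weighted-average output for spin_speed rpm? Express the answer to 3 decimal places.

29.364

R1 (z=2.0): normal=0.50, soiled=0.20, heavy=0.77; AND[max(0, a+b−1)] → w = 0.00
R2 (z=30.3): heavy=0.77, filthy=0.53; AND[max(0, a+b−1)] → w = 0.30
R3 (z=26.0): normal=0.50, soiled=0.20, medium=0.80; AND[max(0, a+b−1)] → w = 0.00
R4 (z=20.0): filthy=0.53, normal=0.50; AND[max(0, a+b−1)] → w = 0.03
Weighted average = (0.00·2.0 + 0.30·30.3 + 0.00·26.0 + 0.03·20.0) / (0.00 + 0.30 + 0.00 + 0.03)
  = 9.6900 / 0.3300 = 29.364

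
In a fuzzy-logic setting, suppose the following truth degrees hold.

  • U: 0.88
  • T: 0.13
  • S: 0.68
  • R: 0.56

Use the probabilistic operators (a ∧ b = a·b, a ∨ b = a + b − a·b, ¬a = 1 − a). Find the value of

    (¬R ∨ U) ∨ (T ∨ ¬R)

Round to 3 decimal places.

0.967

¬R = 1 − 0.5600 = 0.4400
¬R ∨ U = a + b − a·b on (0.4400, 0.8800) = 0.9328
¬R = 1 − 0.5600 = 0.4400
T ∨ ¬R = a + b − a·b on (0.1300, 0.4400) = 0.5128
(¬R ∨ U) ∨ (T ∨ ¬R) = a + b − a·b on (0.9328, 0.5128) = 0.9673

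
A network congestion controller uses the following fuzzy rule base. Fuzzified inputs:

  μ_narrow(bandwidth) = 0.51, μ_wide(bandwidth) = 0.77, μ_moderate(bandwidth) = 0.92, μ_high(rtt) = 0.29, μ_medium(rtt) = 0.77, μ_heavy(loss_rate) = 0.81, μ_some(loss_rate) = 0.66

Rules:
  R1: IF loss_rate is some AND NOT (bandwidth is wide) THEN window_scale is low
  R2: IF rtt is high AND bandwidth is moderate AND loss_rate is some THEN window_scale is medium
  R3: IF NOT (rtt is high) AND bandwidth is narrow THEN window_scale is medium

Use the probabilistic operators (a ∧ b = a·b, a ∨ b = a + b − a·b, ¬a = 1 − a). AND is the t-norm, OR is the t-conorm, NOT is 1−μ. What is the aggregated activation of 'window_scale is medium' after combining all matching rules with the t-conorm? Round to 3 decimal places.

0.474

R1: some=0.66, ¬wide=1−0.77=0.23; AND[a·b] → w = 0.1518
R2: high=0.29, moderate=0.92, some=0.66; AND[a·b] → w = 0.1761
R3: ¬high=1−0.29=0.71, narrow=0.51; AND[a·b] → w = 0.3621
Rules with consequent 'medium': {R2, R3} → strengths 0.1761, 0.3621
Aggregate via t-conorm [a + b − a·b]: 0.4744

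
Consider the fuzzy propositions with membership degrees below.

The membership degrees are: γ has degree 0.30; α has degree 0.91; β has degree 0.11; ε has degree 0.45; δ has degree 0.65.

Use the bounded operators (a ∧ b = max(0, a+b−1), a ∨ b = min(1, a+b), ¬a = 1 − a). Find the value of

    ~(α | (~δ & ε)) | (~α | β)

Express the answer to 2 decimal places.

~δ = 1 − 0.65 = 0.35
~δ & ε = max(0, a+b−1) on (0.35, 0.45) = 0.00
α | (~δ & ε) = min(1, a+b) on (0.91, 0.00) = 0.91
~(α | (~δ & ε)) = 1 − 0.91 = 0.09
~α = 1 − 0.91 = 0.09
~α | β = min(1, a+b) on (0.09, 0.11) = 0.20
~(α | (~δ & ε)) | (~α | β) = min(1, a+b) on (0.09, 0.20) = 0.29

0.29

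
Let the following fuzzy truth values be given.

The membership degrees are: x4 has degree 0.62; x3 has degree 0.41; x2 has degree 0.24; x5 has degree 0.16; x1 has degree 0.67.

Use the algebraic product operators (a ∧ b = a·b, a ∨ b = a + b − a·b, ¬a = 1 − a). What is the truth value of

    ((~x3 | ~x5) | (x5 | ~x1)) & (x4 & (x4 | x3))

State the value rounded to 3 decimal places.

~x3 = 1 − 0.4100 = 0.5900
~x5 = 1 − 0.1600 = 0.8400
~x3 | ~x5 = a + b − a·b on (0.5900, 0.8400) = 0.9344
~x1 = 1 − 0.6700 = 0.3300
x5 | ~x1 = a + b − a·b on (0.1600, 0.3300) = 0.4372
(~x3 | ~x5) | (x5 | ~x1) = a + b − a·b on (0.9344, 0.4372) = 0.9631
x4 | x3 = a + b − a·b on (0.6200, 0.4100) = 0.7758
x4 & (x4 | x3) = a·b on (0.6200, 0.7758) = 0.4810
((~x3 | ~x5) | (x5 | ~x1)) & (x4 & (x4 | x3)) = a·b on (0.9631, 0.4810) = 0.4632

0.463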